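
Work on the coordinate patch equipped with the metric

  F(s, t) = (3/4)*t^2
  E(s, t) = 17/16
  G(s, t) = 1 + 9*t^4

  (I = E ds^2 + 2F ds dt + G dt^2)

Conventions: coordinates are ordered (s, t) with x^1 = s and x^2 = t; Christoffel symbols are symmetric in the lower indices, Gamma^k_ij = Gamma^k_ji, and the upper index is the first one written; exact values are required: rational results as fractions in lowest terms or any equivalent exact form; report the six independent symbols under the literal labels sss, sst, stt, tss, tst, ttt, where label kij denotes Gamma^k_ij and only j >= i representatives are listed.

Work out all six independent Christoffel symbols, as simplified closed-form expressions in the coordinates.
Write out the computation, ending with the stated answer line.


E = 17/16; F = (3/4)*t^2; G = 1 + 9*t^4
Gamma^k_ij = (1/2) g^{kl} (d_i g_jl + d_j g_il - d_l g_ij), with g^inv = (1/(EG-F^2)) [[G, -F], [-F, E]]
first partials: E_s = 0, E_t = 0, F_s = 0, F_t = (3/2)*t, G_s = 0, G_t = 36*t^3
D = EG - F^2 = 17/16 + 9*t^4
expanded: Gamma^s_ss = (G E_s - 2F F_s + F E_t)/(2D), Gamma^s_st = (G E_t - F G_s)/(2D), Gamma^s_tt = (2G F_t - G G_s - F G_t)/(2D), Gamma^t_ss = (2E F_s - E E_t - F E_s)/(2D), Gamma^t_st = (E G_s - F E_t)/(2D), Gamma^t_tt = (E G_t - 2F F_t + F G_s)/(2D); substitute and cancel common factors

Answer: Gamma_sss = 0, Gamma_sst = 0, Gamma_stt = 24*t/(144*t^4 + 17), Gamma_tss = 0, Gamma_tst = 0, Gamma_ttt = 288*t^3/(144*t^4 + 17)


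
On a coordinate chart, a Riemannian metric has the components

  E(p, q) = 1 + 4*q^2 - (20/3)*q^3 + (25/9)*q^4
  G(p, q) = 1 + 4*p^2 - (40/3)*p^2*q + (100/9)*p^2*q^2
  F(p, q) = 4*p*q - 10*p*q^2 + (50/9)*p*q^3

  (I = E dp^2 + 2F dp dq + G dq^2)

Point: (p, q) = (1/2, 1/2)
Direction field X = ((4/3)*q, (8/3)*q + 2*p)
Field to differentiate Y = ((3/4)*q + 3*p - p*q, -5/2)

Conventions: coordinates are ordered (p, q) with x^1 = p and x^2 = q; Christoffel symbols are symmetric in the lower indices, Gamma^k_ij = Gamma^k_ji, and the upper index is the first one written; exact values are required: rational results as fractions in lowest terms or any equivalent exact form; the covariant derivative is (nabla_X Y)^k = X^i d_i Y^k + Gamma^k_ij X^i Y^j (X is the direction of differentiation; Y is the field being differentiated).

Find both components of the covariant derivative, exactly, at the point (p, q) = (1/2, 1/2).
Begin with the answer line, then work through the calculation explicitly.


Answer: (nabla_X Y)^p = 15833/2364, (nabla_X Y)^q = 751/591

E = 193/144, F = 7/72, G = 37/36 at the point
E_p = 0, E_q = 7/18, F_p = 7/36, F_q = -11/12, G_p = 1/9, G_q = -5/9
EG - F^2 = 197/144;  g^inv = (144/197) * [[37/36, -7/72], [-7/72, 193/144]]
first-kind symbols [ij,l] = (1/2)(d_i g_jl + d_j g_il - d_l g_ij): [pp,p] = E_p/2 = 0, [pp,q] = F_p - E_q/2 = 0, [pq,p] = E_q/2 = 7/36, [pq,q] = G_p/2 = 1/18, [qq,p] = F_q - G_p/2 = -35/36, [qq,q] = G_q/2 = -5/18
Gamma^p_ij = (G*[ij,p] - F*[ij,q])/(EG - F^2), Gamma^q_ij = (E*[ij,q] - F*[ij,p])/(EG - F^2)
Gamma_ppp = 0, Gamma_ppq = 28/197, Gamma_pqq = -140/197, Gamma_qpp = 0, Gamma_qpq = 8/197, Gamma_qqq = -40/197
X = (2/3, 7/3), Y = (13/8, -5/2) at the point


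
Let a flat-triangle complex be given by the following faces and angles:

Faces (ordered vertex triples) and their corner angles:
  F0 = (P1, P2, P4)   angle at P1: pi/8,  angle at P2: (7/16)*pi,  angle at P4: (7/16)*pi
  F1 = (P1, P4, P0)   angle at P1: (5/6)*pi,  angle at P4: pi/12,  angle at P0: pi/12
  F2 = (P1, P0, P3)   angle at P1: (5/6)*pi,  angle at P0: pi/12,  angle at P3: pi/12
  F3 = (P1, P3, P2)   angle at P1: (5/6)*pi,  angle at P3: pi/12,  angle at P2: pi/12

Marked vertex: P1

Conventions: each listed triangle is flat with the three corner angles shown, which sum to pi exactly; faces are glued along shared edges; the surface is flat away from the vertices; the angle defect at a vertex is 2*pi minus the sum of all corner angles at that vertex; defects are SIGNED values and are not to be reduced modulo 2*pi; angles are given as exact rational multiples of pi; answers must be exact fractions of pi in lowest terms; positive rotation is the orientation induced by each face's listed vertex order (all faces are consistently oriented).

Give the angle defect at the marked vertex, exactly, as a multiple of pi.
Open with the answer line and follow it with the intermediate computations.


Answer: defect(P1) = (-5/8)*pi

Sum of corner angles at P1: (21/8)*pi
defect = 2*pi - (21/8)*pi


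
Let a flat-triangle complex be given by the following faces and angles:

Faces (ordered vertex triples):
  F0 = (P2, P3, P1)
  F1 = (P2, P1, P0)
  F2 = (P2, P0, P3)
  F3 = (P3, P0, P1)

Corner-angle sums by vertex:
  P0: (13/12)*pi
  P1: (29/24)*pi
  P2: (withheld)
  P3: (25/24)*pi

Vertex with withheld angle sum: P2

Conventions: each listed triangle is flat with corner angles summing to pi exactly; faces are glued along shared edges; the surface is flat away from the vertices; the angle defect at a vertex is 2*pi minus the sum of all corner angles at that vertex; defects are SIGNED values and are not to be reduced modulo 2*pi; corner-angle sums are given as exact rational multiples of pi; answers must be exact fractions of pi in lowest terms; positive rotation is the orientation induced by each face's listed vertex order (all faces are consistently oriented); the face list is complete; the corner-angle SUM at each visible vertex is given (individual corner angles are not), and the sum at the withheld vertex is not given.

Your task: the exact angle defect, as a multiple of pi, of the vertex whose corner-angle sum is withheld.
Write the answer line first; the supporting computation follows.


Answer: defect(P2) = (4/3)*pi

V = 4, E = 6, F = 4; chi = V - E + F = 2
Gauss-Bonnet: total defect = 2*pi*chi = 4*pi; visible defects sum to (8/3)*pi


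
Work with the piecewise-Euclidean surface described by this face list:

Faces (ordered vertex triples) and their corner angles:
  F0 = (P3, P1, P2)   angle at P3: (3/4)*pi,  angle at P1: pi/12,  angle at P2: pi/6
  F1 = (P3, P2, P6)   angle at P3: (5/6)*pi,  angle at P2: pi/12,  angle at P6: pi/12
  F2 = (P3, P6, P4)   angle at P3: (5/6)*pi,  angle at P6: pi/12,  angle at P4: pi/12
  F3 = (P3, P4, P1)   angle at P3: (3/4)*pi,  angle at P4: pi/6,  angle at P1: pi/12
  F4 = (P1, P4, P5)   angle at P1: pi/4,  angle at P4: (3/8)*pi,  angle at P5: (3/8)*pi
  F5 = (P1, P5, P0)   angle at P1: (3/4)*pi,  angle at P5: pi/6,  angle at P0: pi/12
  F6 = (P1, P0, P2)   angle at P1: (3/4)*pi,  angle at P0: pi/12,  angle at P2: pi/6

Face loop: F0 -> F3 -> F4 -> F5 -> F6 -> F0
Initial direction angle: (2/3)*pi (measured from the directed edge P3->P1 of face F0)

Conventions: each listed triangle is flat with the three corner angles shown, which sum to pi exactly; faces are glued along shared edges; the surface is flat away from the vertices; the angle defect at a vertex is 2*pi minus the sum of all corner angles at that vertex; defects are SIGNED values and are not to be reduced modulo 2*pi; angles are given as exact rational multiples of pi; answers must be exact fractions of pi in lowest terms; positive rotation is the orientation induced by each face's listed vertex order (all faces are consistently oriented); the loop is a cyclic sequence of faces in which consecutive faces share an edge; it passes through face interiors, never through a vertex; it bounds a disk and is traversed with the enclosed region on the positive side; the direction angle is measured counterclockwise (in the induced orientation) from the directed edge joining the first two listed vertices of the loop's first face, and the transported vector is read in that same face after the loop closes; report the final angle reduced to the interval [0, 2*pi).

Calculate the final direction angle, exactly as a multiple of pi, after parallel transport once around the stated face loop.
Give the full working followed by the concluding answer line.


enclosed vertex P1: corner angles sum to (23/12)*pi, defect = 2*pi - (23/12)*pi = pi/12
final direction = starting direction + enclosed defect total, reduced mod 2*pi (induced orientation)
final angle = (2/3)*pi + pi/12 = (3/4)*pi (mod 2*pi)

Answer: final direction angle = (3/4)*pi


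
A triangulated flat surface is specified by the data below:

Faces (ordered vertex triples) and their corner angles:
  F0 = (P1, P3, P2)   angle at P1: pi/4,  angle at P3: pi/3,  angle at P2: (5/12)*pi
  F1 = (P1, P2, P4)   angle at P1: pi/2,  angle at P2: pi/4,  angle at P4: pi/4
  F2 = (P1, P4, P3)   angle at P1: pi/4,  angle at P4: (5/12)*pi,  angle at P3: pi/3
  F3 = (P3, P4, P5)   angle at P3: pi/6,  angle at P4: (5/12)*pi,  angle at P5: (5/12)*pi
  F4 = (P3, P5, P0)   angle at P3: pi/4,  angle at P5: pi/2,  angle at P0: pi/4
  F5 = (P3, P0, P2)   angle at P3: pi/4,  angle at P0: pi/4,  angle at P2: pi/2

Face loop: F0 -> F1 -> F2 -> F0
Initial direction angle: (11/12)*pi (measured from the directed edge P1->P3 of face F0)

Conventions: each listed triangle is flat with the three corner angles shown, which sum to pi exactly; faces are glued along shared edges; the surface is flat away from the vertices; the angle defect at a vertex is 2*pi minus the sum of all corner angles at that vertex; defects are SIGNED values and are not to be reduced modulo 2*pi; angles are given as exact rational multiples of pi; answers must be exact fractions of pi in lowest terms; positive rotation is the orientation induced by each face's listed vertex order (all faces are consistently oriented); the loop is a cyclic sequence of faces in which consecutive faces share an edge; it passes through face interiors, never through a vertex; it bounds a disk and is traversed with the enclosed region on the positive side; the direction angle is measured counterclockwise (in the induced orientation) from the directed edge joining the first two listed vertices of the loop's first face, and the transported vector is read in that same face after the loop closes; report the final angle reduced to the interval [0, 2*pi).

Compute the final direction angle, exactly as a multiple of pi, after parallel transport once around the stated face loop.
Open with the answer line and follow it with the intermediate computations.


Answer: final direction angle = (23/12)*pi

enclosed vertex P1: corner angles sum to pi, defect = 2*pi - pi = pi
the final direction is the initial angle plus the enclosed defects, taken mod 2*pi in the induced orientation
final angle = (11/12)*pi + pi = (23/12)*pi (mod 2*pi)


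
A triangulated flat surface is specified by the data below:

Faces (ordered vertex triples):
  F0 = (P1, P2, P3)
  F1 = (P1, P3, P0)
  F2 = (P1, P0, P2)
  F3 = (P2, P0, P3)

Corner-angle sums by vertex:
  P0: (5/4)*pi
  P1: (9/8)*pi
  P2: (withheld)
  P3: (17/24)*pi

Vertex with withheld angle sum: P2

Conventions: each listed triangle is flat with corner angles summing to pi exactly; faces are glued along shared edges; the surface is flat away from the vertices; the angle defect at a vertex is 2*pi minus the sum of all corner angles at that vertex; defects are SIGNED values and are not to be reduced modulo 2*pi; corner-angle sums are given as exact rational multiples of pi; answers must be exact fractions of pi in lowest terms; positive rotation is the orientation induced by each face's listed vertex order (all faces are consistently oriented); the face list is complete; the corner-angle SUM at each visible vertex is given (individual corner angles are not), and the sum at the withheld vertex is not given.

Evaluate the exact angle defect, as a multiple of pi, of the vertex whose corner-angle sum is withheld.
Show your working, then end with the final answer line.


V = 4, E = 6, F = 4; chi = V - E + F = 2
Gauss-Bonnet: total defect = 2*pi*chi = 4*pi; visible defects sum to (35/12)*pi

Answer: defect(P2) = (13/12)*pi


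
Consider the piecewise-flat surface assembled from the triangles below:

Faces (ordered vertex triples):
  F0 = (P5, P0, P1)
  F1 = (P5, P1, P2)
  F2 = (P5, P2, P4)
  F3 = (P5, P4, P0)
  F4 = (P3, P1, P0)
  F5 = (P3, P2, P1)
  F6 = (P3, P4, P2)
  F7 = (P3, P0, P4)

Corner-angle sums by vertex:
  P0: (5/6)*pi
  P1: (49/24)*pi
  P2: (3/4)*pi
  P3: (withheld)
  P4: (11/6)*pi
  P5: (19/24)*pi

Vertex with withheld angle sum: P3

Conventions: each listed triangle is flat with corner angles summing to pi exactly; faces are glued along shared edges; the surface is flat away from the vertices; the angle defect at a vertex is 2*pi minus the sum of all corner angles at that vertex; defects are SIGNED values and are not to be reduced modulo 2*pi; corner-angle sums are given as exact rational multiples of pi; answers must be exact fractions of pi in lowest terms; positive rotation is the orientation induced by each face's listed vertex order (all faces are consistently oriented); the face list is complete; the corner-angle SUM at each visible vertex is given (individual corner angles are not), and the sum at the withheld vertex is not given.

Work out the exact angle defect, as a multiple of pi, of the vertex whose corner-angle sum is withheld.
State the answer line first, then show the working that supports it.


Answer: defect(P3) = pi/4

V = 6, E = 12, F = 8; chi = V - E + F = 2
Gauss-Bonnet: total defect = 2*pi*chi = 4*pi; visible defects sum to (15/4)*pi


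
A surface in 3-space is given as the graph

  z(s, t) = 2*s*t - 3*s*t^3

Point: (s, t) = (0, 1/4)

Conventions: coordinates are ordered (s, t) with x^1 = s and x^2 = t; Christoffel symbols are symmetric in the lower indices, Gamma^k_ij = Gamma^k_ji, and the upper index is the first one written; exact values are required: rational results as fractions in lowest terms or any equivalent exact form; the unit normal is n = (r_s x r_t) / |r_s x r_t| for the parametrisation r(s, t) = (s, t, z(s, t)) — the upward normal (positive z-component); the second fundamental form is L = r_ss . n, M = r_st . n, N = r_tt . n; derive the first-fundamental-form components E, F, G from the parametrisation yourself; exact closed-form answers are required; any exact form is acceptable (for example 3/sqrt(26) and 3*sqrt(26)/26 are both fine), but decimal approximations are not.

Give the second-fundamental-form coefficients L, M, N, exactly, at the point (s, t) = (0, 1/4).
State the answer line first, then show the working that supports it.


Answer: L = 0, M = 92*sqrt(4937)/4937, N = 0

z_s = 29/64, z_t = 0, z_ss = 0, z_st = 23/16, z_tt = 0
E = 4937/4096, F = 0, G = 1; answer radicand W^2 = 4937/4096
unnormalised second-form numerators: l = 0, m = 23/16, n = 0; L = l/sqrt(4937/4096), and similarly M = m/sqrt(W^2), N = n/sqrt(W^2)


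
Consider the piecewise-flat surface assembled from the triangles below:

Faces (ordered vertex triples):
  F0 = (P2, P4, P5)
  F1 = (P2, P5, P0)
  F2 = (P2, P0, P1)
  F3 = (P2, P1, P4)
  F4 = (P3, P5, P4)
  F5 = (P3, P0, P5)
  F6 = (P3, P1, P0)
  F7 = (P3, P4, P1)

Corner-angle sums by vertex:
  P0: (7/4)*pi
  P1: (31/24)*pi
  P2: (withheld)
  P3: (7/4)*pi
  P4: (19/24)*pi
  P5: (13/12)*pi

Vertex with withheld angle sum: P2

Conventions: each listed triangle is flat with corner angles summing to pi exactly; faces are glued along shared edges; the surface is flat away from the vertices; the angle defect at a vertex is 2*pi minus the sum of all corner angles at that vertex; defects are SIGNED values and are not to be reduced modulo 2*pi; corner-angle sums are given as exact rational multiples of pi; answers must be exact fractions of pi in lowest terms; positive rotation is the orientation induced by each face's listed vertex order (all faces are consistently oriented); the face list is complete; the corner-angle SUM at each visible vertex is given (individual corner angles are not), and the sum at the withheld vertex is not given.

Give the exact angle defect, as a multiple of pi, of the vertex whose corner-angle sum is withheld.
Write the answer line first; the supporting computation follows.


Answer: defect(P2) = (2/3)*pi

V = 6, E = 12, F = 8; chi = V - E + F = 2
Gauss-Bonnet: total defect = 2*pi*chi = 4*pi; visible defects sum to (10/3)*pi


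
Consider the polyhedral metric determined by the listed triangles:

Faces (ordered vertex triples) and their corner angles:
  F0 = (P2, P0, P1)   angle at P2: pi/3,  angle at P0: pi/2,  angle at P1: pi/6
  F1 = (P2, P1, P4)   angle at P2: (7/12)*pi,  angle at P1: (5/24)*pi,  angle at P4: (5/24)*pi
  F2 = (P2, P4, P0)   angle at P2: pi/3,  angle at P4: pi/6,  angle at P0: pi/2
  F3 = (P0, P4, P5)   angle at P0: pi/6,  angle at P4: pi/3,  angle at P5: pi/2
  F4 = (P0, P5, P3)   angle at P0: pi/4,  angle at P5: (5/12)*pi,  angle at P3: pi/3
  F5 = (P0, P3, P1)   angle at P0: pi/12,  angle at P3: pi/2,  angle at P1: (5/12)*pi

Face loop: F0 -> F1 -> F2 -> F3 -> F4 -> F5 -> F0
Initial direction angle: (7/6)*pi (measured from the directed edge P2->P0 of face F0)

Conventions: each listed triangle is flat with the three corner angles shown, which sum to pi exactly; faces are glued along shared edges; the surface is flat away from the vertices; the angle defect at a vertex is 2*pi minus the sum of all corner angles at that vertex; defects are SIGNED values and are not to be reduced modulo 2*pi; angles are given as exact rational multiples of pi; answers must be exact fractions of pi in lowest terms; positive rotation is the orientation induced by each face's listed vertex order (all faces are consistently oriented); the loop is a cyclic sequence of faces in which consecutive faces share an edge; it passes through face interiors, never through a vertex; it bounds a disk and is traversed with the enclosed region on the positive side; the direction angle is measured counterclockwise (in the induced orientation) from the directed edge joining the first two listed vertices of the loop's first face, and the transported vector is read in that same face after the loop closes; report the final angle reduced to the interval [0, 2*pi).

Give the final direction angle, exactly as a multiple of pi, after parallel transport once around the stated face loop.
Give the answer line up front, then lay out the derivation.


Answer: final direction angle = (5/12)*pi

enclosed vertex P0: corner angles sum to (3/2)*pi, defect = 2*pi - (3/2)*pi = pi/2
enclosed vertex P2: corner angles sum to (5/4)*pi, defect = 2*pi - (5/4)*pi = (3/4)*pi
adding the enclosed defects to the starting angle (mod 2*pi, induced orientation) gives the holonomy
final angle = (7/6)*pi + (5/4)*pi = (5/12)*pi (mod 2*pi)


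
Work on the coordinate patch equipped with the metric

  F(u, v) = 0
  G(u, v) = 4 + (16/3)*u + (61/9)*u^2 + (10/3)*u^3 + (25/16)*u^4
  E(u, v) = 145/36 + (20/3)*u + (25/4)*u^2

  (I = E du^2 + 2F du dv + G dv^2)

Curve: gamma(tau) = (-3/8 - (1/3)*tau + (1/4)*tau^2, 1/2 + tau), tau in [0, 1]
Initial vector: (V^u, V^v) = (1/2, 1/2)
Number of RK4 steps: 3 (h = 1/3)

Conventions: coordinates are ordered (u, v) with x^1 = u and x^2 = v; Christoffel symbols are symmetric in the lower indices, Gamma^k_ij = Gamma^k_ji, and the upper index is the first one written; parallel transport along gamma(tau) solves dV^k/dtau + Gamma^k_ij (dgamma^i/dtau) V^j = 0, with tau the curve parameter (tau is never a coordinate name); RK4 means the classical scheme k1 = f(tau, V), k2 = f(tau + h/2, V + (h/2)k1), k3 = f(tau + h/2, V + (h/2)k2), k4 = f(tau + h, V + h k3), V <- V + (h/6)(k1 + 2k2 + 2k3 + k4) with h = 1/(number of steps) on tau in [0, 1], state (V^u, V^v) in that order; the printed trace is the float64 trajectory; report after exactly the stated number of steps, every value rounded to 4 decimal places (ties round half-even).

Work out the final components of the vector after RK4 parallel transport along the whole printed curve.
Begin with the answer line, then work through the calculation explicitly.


Answer: V^u = 0.5775, V^v = 0.4456

gamma'(tau) = (-1/3 + (1/2)*tau, 1); f(tau, V)^k = -Gamma^k_ij(gamma(tau)) gamma'^i(tau) V^j; h = 1/3; intermediate values shown to 6 dp
curve data and Christoffel symbols at the stage parameters:
  tau = 0.000000: gamma = (-0.375000, 0.500000), gamma' = (-0.333333, 1.000000); Gamma_uuu = 0.411181, Gamma_uuv = 0.000000, Gamma_uvv = -0.275620, Gamma_vuu = 0.000000, Gamma_vuv = 0.236208, Gamma_vvv = 0.000000
  tau = 0.166667: gamma = (-0.423611, 0.666667), gamma' = (-0.250000, 1.000000); Gamma_uuu = 0.294921, Gamma_uuv = 0.000000, Gamma_uvv = -0.195768, Gamma_vuu = 0.000000, Gamma_vuv = 0.165295, Gamma_vvv = 0.000000
  tau = 0.333333: gamma = (-0.458333, 0.833333), gamma' = (-0.166667, 1.000000); Gamma_uuu = 0.205128, Gamma_uuv = 0.000000, Gamma_uvv = -0.135506, Gamma_vuu = 0.000000, Gamma_vuv = 0.113535, Gamma_vvv = 0.000000
  tau = 0.500000: gamma = (-0.479167, 1.000000), gamma' = (-0.083333, 1.000000); Gamma_uuu = 0.149247, Gamma_uuv = 0.000000, Gamma_uvv = -0.098390, Gamma_vuu = 0.000000, Gamma_vuv = 0.082165, Gamma_vvv = 0.000000
  tau = 0.666667: gamma = (-0.486111, 1.166667), gamma' = (0.000000, 1.000000); Gamma_uuu = 0.130365, Gamma_uuv = 0.000000, Gamma_uvv = -0.085897, Gamma_vuu = 0.000000, Gamma_vuv = 0.071669, Gamma_vvv = 0.000000
  tau = 0.833333: gamma = (-0.479167, 1.333333), gamma' = (0.083333, 1.000000); Gamma_uuu = 0.149247, Gamma_uuv = 0.000000, Gamma_uvv = -0.098390, Gamma_vuu = 0.000000, Gamma_vuv = 0.082165, Gamma_vvv = 0.000000
  tau = 1.000000: gamma = (-0.458333, 1.500000), gamma' = (0.166667, 1.000000); Gamma_uuu = 0.205128, Gamma_uuv = 0.000000, Gamma_uvv = -0.135506, Gamma_vuu = 0.000000, Gamma_vuv = 0.113535, Gamma_vvv = 0.000000
step 0: V^u = 0.5000, V^v = 0.5000
step 1: k1 = (0.206340, -0.078736), k2 = (0.134716, -0.068212), k3 = (0.134179, -0.066167), k4 = (0.083387, -0.052802); V <- V + (h/6)(k1 + 2k2 + 2k3 + k4): V^u = 0.5460, V^v = 0.4778
step 2: k1 = (0.083405, -0.052947), k2 = (0.053102, -0.042791), k3 = (0.053206, -0.042364), k4 = (0.039825, -0.040400); V <- V + (h/6)(k1 + 2k2 + 2k3 + k4): V^u = 0.5646, V^v = 0.4631
step 3: k1 = (0.039780, -0.040467), k2 = (0.037797, -0.050062), k3 = (0.037644, -0.050024), k4 = (0.040762, -0.073978); V <- V + (h/6)(k1 + 2k2 + 2k3 + k4): V^u = 0.5775, V^v = 0.4456


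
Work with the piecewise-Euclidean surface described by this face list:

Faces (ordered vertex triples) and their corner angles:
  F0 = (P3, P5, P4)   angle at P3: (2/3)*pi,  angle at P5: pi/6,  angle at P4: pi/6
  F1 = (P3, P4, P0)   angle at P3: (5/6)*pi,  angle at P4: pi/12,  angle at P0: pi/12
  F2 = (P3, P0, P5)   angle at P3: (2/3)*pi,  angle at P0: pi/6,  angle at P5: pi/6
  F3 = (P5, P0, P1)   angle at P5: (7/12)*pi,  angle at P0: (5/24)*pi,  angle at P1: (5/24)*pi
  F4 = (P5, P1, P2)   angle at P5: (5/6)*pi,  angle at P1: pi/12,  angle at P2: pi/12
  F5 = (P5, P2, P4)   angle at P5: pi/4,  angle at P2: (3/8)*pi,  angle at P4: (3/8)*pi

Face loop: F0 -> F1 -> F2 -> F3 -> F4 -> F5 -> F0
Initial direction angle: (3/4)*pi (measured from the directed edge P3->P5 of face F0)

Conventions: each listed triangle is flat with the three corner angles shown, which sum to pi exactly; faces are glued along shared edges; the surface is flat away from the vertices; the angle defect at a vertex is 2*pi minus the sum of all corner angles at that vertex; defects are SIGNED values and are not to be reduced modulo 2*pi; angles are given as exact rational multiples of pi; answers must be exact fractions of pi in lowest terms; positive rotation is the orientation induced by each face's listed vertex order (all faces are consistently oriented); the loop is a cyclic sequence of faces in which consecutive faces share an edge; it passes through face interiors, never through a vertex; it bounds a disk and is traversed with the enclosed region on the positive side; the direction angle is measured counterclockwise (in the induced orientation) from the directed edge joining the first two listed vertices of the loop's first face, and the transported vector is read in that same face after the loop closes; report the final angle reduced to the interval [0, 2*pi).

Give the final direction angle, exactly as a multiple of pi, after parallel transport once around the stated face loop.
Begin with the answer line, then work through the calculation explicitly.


Answer: final direction angle = (7/12)*pi

enclosed vertex P3: corner angles sum to (13/6)*pi, defect = 2*pi - (13/6)*pi = -pi/6
enclosed vertex P5: corner angles sum to 2*pi, defect = 2*pi - 2*pi = 0
holonomy = initial angle + sum of enclosed defects (mod 2*pi), positive in the induced orientation
final angle = (3/4)*pi - pi/6 = (7/12)*pi (mod 2*pi)


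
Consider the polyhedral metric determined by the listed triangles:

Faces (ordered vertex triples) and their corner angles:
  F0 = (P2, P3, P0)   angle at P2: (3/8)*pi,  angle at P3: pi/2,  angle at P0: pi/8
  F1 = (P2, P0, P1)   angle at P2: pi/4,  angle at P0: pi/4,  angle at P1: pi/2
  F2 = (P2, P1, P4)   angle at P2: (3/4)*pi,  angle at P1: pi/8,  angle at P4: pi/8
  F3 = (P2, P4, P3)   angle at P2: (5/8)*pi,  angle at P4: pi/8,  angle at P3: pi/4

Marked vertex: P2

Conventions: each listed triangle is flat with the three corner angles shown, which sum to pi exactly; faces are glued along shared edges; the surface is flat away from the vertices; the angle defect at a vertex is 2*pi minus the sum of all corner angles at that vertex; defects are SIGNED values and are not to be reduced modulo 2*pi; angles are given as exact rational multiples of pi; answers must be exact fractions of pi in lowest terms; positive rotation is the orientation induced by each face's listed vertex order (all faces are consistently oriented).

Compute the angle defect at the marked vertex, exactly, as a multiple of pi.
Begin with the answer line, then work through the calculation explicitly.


Answer: defect(P2) = 0

Sum of corner angles at P2: 2*pi
defect = 2*pi - 2*pi


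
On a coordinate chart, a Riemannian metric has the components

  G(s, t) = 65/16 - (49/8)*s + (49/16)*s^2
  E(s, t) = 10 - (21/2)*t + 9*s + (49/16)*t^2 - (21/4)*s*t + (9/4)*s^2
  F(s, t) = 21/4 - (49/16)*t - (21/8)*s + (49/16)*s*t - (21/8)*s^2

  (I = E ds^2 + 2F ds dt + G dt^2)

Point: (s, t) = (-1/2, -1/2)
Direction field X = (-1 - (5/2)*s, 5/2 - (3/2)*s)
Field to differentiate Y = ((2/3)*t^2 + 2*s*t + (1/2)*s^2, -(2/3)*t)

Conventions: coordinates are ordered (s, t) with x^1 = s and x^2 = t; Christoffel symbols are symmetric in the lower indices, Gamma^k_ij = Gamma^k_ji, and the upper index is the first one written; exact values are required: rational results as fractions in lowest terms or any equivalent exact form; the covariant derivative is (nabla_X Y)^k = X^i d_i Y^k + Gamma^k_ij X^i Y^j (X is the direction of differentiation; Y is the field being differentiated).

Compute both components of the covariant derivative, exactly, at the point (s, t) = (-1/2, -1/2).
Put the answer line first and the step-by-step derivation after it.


Answer: (nabla_X Y)^s = -71183/10848, (nabla_X Y)^t = -152611/54240

E = 689/64, F = 525/64, G = 505/64 at the point
E_s = 75/8, E_t = -175/16, F_s = -49/32, F_t = -147/32, G_s = -147/16, G_t = 0
EG - F^2 = 565/32;  g^inv = (32/565) * [[505/64, -525/64], [-525/64, 689/64]]
first-kind symbols [ij,l] = (1/2)(d_i g_jl + d_j g_il - d_l g_ij): [ss,s] = E_s/2 = 75/16, [ss,t] = F_s - E_t/2 = 63/16, [st,s] = E_t/2 = -175/32, [st,t] = G_s/2 = -147/32, [tt,s] = F_t - G_s/2 = 0, [tt,t] = G_t/2 = 0
Gamma^s_ij = (G*[ij,s] - F*[ij,t])/(EG - F^2), Gamma^t_ij = (E*[ij,t] - F*[ij,s])/(EG - F^2)
Gamma_sss = 30/113, Gamma_sst = -35/113, Gamma_stt = 0, Gamma_tss = 126/565, Gamma_tst = -147/565, Gamma_ttt = 0
X = (1/4, 13/4), Y = (19/24, 1/3) at the point


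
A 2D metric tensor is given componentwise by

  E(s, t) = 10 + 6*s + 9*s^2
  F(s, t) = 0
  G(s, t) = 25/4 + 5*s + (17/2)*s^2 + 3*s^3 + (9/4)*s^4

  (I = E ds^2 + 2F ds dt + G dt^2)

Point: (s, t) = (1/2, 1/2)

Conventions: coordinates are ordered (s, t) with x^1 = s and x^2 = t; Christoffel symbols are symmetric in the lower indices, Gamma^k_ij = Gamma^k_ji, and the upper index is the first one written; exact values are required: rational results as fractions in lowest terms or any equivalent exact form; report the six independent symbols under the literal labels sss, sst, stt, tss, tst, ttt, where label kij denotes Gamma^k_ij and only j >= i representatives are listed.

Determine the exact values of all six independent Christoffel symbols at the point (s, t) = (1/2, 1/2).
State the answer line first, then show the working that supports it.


Answer: Gamma_sss = 30/61, Gamma_sst = 0, Gamma_stt = -135/244, Gamma_tss = 0, Gamma_tst = 20/27, Gamma_ttt = 0

E = 61/4, F = 0, G = 729/64 at the point
E_s = 15, E_t = 0, F_s = 0, F_t = 0, G_s = 135/8, G_t = 0
EG - F^2 = 44469/256;  g^inv = (256/44469) * [[729/64, 0], [0, 61/4]]
first-kind symbols [ij,l] = (1/2)(d_i g_jl + d_j g_il - d_l g_ij): [ss,s] = E_s/2 = 15/2, [ss,t] = F_s - E_t/2 = 0, [st,s] = E_t/2 = 0, [st,t] = G_s/2 = 135/16, [tt,s] = F_t - G_s/2 = -135/16, [tt,t] = G_t/2 = 0
Gamma^s_ij = (G*[ij,s] - F*[ij,t])/(EG - F^2), Gamma^t_ij = (E*[ij,t] - F*[ij,s])/(EG - F^2)


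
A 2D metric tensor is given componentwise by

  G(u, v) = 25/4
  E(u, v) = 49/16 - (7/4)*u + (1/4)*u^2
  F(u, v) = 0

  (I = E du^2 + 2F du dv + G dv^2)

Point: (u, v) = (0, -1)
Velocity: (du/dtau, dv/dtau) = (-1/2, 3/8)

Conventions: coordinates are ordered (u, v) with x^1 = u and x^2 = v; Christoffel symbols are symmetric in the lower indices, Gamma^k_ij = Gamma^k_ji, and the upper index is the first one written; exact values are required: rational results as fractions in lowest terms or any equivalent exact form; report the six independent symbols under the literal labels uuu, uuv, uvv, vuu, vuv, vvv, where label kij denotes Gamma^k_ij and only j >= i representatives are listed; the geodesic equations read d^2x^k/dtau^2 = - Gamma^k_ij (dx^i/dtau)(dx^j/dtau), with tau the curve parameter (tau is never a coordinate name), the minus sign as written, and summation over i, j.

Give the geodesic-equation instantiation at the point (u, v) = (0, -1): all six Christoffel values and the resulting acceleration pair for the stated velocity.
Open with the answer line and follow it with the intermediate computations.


Answer: Gamma_uuu = -2/7, Gamma_uuv = 0, Gamma_uvv = 0, Gamma_vuu = 0, Gamma_vuv = 0, Gamma_vvv = 0; accelerations (d^2u/dtau^2, d^2v/dtau^2) = (1/14, 0)

E = 49/16, F = 0, G = 25/4 at the point
E_u = -7/4, E_v = 0, F_u = 0, F_v = 0, G_u = 0, G_v = 0
EG - F^2 = 1225/64;  g^inv = (64/1225) * [[25/4, 0], [0, 49/16]]
first-kind symbols [ij,l] = (1/2)(d_i g_jl + d_j g_il - d_l g_ij): [uu,u] = E_u/2 = -7/8, [uu,v] = F_u - E_v/2 = 0, [uv,u] = E_v/2 = 0, [uv,v] = G_u/2 = 0, [vv,u] = F_v - G_u/2 = 0, [vv,v] = G_v/2 = 0
Gamma^u_ij = (G*[ij,u] - F*[ij,v])/(EG - F^2), Gamma^v_ij = (E*[ij,v] - F*[ij,u])/(EG - F^2)
Gamma_uuu = -2/7, Gamma_uuv = 0, Gamma_uvv = 0, Gamma_vuu = 0, Gamma_vuv = 0, Gamma_vvv = 0
d^2u/dtau^2 = -(Gamma_uuu*(-1/2)^2 + 2*Gamma_uuv*(-1/2)*(3/8) + Gamma_uvv*(3/8)^2) = 1/14
d^2v/dtau^2 = -(Gamma_vuu*(-1/2)^2 + 2*Gamma_vuv*(-1/2)*(3/8) + Gamma_vvv*(3/8)^2) = 0


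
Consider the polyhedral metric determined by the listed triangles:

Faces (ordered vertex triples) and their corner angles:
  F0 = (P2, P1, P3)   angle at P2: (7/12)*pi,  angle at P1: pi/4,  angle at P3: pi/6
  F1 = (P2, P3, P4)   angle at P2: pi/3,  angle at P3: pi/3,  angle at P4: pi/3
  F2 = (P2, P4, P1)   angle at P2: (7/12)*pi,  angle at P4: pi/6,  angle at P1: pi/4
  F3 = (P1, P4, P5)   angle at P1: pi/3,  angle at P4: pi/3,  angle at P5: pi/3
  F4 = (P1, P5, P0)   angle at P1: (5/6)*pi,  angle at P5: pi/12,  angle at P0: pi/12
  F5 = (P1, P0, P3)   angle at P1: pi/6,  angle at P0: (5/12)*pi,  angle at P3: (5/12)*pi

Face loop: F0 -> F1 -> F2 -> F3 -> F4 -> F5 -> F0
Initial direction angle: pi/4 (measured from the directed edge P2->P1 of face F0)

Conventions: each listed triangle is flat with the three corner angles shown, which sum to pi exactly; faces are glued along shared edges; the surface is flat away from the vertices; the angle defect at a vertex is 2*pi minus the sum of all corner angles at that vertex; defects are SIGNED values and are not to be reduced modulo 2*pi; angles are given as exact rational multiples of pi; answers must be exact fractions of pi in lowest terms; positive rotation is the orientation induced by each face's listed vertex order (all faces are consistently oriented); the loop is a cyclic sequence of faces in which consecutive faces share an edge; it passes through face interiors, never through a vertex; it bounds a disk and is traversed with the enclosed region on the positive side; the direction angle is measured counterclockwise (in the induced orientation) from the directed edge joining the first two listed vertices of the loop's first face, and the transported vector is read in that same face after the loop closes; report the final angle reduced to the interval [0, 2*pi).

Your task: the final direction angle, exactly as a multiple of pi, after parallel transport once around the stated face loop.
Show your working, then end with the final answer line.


enclosed vertex P1: corner angles sum to (11/6)*pi, defect = 2*pi - (11/6)*pi = pi/6
enclosed vertex P2: corner angles sum to (3/2)*pi, defect = 2*pi - (3/2)*pi = pi/2
by Gauss-Bonnet the loop rotates the vector by the enclosed defect sum (positive orientation, mod 2*pi)
final angle = pi/4 + (2/3)*pi = (11/12)*pi (mod 2*pi)

Answer: final direction angle = (11/12)*pi


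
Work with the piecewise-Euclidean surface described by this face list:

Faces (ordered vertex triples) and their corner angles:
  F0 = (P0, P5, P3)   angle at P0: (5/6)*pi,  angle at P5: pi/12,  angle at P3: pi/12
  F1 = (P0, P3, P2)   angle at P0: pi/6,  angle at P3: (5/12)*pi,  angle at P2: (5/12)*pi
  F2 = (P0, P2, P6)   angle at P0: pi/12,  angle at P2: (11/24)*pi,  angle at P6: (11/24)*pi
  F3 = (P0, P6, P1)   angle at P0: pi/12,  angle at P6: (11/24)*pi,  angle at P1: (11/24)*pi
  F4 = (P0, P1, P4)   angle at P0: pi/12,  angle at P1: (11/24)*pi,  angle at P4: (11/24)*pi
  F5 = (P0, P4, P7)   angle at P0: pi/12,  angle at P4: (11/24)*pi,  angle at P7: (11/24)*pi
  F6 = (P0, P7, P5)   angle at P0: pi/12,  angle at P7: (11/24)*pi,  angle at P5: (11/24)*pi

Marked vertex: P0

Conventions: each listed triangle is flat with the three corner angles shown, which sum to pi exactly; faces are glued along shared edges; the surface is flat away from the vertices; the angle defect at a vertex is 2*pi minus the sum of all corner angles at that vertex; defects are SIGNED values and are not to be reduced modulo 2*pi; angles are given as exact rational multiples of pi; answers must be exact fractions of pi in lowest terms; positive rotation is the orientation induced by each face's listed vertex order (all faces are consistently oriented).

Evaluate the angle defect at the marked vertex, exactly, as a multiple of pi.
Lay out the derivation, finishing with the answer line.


Sum of corner angles at P0: (17/12)*pi
defect = 2*pi - (17/12)*pi

Answer: defect(P0) = (7/12)*pi


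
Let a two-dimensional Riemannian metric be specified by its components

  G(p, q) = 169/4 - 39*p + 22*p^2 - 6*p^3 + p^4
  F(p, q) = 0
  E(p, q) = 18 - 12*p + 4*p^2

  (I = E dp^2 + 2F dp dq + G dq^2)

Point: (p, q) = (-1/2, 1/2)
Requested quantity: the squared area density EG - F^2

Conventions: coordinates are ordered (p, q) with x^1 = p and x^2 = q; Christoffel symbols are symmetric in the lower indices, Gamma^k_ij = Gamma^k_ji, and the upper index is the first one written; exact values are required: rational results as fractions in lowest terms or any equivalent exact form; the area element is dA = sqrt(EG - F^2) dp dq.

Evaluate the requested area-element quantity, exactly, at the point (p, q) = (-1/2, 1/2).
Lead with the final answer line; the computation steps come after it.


Answer: EG - F^2 = 27225/16

E = 25, F = 0, G = 1089/16; EG - F^2 = 27225/16


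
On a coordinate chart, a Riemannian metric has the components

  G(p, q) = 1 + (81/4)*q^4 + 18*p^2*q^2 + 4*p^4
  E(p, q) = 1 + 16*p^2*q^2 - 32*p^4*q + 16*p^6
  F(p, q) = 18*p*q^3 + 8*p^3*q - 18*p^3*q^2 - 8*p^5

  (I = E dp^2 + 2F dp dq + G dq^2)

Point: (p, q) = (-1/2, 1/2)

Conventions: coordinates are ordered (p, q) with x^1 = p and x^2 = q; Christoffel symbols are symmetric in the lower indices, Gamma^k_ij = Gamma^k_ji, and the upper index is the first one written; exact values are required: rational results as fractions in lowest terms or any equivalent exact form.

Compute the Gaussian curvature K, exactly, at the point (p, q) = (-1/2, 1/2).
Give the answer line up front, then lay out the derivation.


Answer: K = -34816/62001

E = 5/4, F = -13/16, G = 233/64, EG - F^2 = 249/64 at the point
E_p = 1, E_q = 2, F_p = -5/8, F_q = -11/2, G_p = -13/2, G_q = 117/8
E_qq = 8, F_pq = 6, G_pp = 21
K follows from Brioschi's formula, (det M1 - det M2)/(EG - F^2)^2.
M1 = [[-E_qq/2 + F_pq - G_pp/2, E_p/2, F_p - E_q/2], [F_q - G_p/2, E, F], [G_q/2, F, G]] = [[-17/2, 1/2, -13/8], [-9/4, 5/4, -13/16], [117/16, -13/16, 233/64]]; det M1 = -321/16
M2 = [[0, E_q/2, G_p/2], [E_q/2, E, F], [G_p/2, F, G]] = [[0, 1, -13/4], [1, 5/4, -13/16], [-13/4, -13/16, 233/64]]; det M2 = -185/16
det M1 - det M2 = -17/2; K = -17/2 / (249/64)^2 = -34816/62001


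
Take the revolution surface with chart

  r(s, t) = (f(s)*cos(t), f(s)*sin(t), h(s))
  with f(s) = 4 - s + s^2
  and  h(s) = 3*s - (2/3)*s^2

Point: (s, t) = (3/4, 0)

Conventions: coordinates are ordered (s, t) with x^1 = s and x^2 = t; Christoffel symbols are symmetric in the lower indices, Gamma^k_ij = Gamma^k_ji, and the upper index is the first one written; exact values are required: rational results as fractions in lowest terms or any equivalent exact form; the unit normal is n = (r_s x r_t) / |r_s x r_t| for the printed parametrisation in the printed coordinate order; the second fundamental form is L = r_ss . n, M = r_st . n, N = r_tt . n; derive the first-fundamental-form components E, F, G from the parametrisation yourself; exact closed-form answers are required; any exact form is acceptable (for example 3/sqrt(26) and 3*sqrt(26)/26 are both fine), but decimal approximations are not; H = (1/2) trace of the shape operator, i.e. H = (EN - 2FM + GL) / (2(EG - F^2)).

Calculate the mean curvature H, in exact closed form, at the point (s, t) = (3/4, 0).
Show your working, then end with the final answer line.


f = 61/16, f' = 1/2, f'' = 2, h' = 2, h'' = -4/3
E = 17/4, F = 0, G = 3721/256; answer radicand W^2 = 17/4
unnormalised second-form numerators: l = -14/3, m = 0, n = 61/8; L = l/sqrt(17/4), and similarly M = m/sqrt(W^2), N = n/sqrt(W^2)
H = (E*n - 2*F*m + G*l) / (2*(EG - F^2)*sqrt(W^2)); E*n - 2*F*m + G*l = -13603/384, EG - F^2 = 63257/1024, so H = (-892/3111)/sqrt(17/4)

Answer: H = -1784*sqrt(17)/52887


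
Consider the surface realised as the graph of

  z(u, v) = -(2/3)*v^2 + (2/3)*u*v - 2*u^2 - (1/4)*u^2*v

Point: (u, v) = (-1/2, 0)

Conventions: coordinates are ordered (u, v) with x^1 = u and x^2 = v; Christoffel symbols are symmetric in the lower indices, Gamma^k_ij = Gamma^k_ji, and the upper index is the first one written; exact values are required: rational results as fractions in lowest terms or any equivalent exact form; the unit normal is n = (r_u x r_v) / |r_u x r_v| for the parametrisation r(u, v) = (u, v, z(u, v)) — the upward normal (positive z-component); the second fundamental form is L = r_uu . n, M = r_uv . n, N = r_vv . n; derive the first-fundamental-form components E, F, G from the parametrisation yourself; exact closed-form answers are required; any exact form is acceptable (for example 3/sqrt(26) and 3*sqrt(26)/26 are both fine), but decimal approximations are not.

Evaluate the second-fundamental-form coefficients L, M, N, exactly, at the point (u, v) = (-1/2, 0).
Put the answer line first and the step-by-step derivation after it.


Answer: L = -192/109, M = 44/109, N = -64/109

z_u = 2, z_v = -19/48, z_uu = -4, z_uv = 11/12, z_vv = -4/3
E = 5, F = -19/24, G = 2665/2304; answer radicand W^2 = 11881/2304
unnormalised second-form numerators: l = -4, m = 11/12, n = -4/3; L = l/sqrt(11881/2304), and similarly M = m/sqrt(W^2), N = n/sqrt(W^2)


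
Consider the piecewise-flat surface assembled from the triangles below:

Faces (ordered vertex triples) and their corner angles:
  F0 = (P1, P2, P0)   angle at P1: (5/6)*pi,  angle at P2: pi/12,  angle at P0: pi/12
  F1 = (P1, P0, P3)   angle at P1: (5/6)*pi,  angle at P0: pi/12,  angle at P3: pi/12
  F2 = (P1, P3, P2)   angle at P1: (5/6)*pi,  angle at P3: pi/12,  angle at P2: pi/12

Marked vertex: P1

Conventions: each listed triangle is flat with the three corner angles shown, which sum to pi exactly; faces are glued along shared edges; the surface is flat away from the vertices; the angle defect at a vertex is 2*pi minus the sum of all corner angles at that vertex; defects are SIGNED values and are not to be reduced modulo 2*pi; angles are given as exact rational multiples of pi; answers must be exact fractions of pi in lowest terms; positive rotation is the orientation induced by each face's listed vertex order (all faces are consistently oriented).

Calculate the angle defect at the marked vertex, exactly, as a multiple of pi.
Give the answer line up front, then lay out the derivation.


Answer: defect(P1) = -pi/2

Sum of corner angles at P1: (5/2)*pi
defect = 2*pi - (5/2)*pi
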